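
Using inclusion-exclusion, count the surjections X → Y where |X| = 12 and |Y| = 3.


n = |X| = 12, k = |Y| = 3. Surjections via inclusion-exclusion:
S(n,k) = Σ(-1)^i × C(k,i) × (k-i)^n, i=0 to k
i=0: (-1)^0×C(3,0)×3^12 = 531441
i=1: (-1)^1×C(3,1)×2^12 = -12288
i=2: (-1)^2×C(3,2)×1^12 = 3
i=3: (-1)^3×C(3,3)×0^12 = 0
Total = 519156

Number of surjections = 519156


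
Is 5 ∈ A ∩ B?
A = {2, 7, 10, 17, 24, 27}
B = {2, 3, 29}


A = {2, 7, 10, 17, 24, 27}, B = {2, 3, 29}
A ∩ B = elements in both A and B
A ∩ B = {2}
Checking if 5 ∈ A ∩ B
5 is not in A ∩ B → False

5 ∉ A ∩ B


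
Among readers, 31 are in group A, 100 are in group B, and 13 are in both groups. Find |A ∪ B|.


|A ∪ B| = |A| + |B| - |A ∩ B|
= 31 + 100 - 13
= 118

|A ∪ B| = 118


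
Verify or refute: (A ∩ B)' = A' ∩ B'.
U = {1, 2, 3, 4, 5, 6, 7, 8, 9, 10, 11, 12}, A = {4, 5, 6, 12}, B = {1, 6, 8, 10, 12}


LHS: A ∩ B = {6, 12}
(A ∩ B)' = U \ (A ∩ B) = {1, 2, 3, 4, 5, 7, 8, 9, 10, 11}
A' = {1, 2, 3, 7, 8, 9, 10, 11}, B' = {2, 3, 4, 5, 7, 9, 11}
Claimed RHS: A' ∩ B' = {2, 3, 7, 9, 11}
Identity is INVALID: LHS = {1, 2, 3, 4, 5, 7, 8, 9, 10, 11} but the RHS claimed here equals {2, 3, 7, 9, 11}. The correct form is (A ∩ B)' = A' ∪ B'.

Identity is invalid: (A ∩ B)' = {1, 2, 3, 4, 5, 7, 8, 9, 10, 11} but A' ∩ B' = {2, 3, 7, 9, 11}. The correct De Morgan law is (A ∩ B)' = A' ∪ B'.


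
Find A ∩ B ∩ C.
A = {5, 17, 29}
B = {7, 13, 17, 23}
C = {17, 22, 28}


A ∩ B = {17}
(A ∩ B) ∩ C = {17}

A ∩ B ∩ C = {17}


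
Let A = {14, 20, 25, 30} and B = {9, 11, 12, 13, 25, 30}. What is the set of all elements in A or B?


A ∪ B = all elements in A or B (or both)
A = {14, 20, 25, 30}
B = {9, 11, 12, 13, 25, 30}
A ∪ B = {9, 11, 12, 13, 14, 20, 25, 30}

A ∪ B = {9, 11, 12, 13, 14, 20, 25, 30}


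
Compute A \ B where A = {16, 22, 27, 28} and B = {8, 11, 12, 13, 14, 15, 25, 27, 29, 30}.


A \ B = elements in A but not in B
A = {16, 22, 27, 28}
B = {8, 11, 12, 13, 14, 15, 25, 27, 29, 30}
Remove from A any elements in B
A \ B = {16, 22, 28}

A \ B = {16, 22, 28}


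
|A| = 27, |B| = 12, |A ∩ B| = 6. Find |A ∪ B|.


|A ∪ B| = |A| + |B| - |A ∩ B|
= 27 + 12 - 6
= 33

|A ∪ B| = 33


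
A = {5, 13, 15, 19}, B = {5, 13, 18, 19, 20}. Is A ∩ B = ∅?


Disjoint means A ∩ B = ∅.
A ∩ B = {5, 13, 19}
A ∩ B ≠ ∅, so A and B are NOT disjoint.

No, A and B are not disjoint (A ∩ B = {5, 13, 19})


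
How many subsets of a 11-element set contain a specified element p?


Subsets of A containing p correspond to subsets of A \ {p}, which has 10 elements.
Count = 2^(n-1) = 2^10
= 1024

Number of subsets containing p = 1024


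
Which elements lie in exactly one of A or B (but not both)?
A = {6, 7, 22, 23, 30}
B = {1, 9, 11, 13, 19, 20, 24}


A △ B = (A \ B) ∪ (B \ A) = elements in exactly one of A or B
A \ B = {6, 7, 22, 23, 30}
B \ A = {1, 9, 11, 13, 19, 20, 24}
A △ B = {1, 6, 7, 9, 11, 13, 19, 20, 22, 23, 24, 30}

A △ B = {1, 6, 7, 9, 11, 13, 19, 20, 22, 23, 24, 30}


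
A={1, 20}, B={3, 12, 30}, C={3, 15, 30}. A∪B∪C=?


A ∪ B = {1, 3, 12, 20, 30}
(A ∪ B) ∪ C = {1, 3, 12, 15, 20, 30}

A ∪ B ∪ C = {1, 3, 12, 15, 20, 30}


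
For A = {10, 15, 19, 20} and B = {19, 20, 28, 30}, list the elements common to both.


A ∩ B = elements in both A and B
A = {10, 15, 19, 20}
B = {19, 20, 28, 30}
A ∩ B = {19, 20}

A ∩ B = {19, 20}


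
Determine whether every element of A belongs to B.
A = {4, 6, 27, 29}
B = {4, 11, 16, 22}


A ⊆ B means every element of A is in B.
Elements in A not in B: {6, 27, 29}
So A ⊄ B.

No, A ⊄ B


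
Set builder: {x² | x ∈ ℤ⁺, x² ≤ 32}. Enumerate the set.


Checking each candidate:
Condition: positive perfect squares ≤ 32
Result = {1, 4, 9, 16, 25}

{1, 4, 9, 16, 25}


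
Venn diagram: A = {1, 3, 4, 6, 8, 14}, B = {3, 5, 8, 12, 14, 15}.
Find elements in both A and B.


A = {1, 3, 4, 6, 8, 14}
B = {3, 5, 8, 12, 14, 15}
Region: in both A and B
Elements: {3, 8, 14}

Elements in both A and B: {3, 8, 14}


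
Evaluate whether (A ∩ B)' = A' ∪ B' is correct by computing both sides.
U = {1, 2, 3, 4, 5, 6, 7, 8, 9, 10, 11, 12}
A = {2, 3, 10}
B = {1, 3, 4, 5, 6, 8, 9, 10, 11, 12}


LHS: A ∩ B = {3, 10}
(A ∩ B)' = U \ (A ∩ B) = {1, 2, 4, 5, 6, 7, 8, 9, 11, 12}
A' = {1, 4, 5, 6, 7, 8, 9, 11, 12}, B' = {2, 7}
Claimed RHS: A' ∪ B' = {1, 2, 4, 5, 6, 7, 8, 9, 11, 12}
Identity is VALID: LHS = RHS = {1, 2, 4, 5, 6, 7, 8, 9, 11, 12} ✓

Identity is valid. (A ∩ B)' = A' ∪ B' = {1, 2, 4, 5, 6, 7, 8, 9, 11, 12}


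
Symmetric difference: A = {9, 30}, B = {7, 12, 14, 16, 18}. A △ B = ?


A △ B = (A \ B) ∪ (B \ A) = elements in exactly one of A or B
A \ B = {9, 30}
B \ A = {7, 12, 14, 16, 18}
A △ B = {7, 9, 12, 14, 16, 18, 30}

A △ B = {7, 9, 12, 14, 16, 18, 30}


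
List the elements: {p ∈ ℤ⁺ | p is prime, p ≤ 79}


Checking each candidate:
Condition: primes ≤ 79
Result = {2, 3, 5, 7, 11, 13, 17, 19, 23, 29, 31, 37, 41, 43, 47, 53, 59, 61, 67, 71, 73, 79}

{2, 3, 5, 7, 11, 13, 17, 19, 23, 29, 31, 37, 41, 43, 47, 53, 59, 61, 67, 71, 73, 79}


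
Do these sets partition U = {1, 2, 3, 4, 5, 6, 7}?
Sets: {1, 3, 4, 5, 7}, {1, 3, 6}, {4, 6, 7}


A partition requires: (1) non-empty parts, (2) pairwise disjoint, (3) union = U
Parts: {1, 3, 4, 5, 7}, {1, 3, 6}, {4, 6, 7}
Union of parts: {1, 3, 4, 5, 6, 7}
U = {1, 2, 3, 4, 5, 6, 7}
All non-empty? True
Pairwise disjoint? False
Covers U? False

No, not a valid partition


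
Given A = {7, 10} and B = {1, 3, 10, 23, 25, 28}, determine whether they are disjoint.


Disjoint means A ∩ B = ∅.
A ∩ B = {10}
A ∩ B ≠ ∅, so A and B are NOT disjoint.

No, A and B are not disjoint (A ∩ B = {10})


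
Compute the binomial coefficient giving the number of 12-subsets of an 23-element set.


C(n,k) = n! / (k!(n-k)!)
C(23,12) = 23! / (12!11!)
= 1352078

C(23,12) = 1352078


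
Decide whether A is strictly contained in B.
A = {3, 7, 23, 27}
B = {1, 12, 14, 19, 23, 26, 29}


A ⊂ B requires: A ⊆ B AND A ≠ B.
A ⊆ B? No
A ⊄ B, so A is not a proper subset.

No, A is not a proper subset of B


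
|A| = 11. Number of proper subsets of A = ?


Total subsets = 2^n = 2^11 = 2048
Proper subsets exclude the set itself: 2^n - 1
= 2048 - 1
= 2047

Number of proper subsets = 2047


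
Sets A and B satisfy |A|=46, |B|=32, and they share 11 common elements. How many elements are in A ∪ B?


|A ∪ B| = |A| + |B| - |A ∩ B|
= 46 + 32 - 11
= 67

|A ∪ B| = 67


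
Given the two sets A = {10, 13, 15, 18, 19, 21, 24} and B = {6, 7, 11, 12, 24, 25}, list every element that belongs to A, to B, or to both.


A ∪ B = all elements in A or B (or both)
A = {10, 13, 15, 18, 19, 21, 24}
B = {6, 7, 11, 12, 24, 25}
A ∪ B = {6, 7, 10, 11, 12, 13, 15, 18, 19, 21, 24, 25}

A ∪ B = {6, 7, 10, 11, 12, 13, 15, 18, 19, 21, 24, 25}


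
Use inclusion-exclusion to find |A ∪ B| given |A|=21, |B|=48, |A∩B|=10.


|A ∪ B| = |A| + |B| - |A ∩ B|
= 21 + 48 - 10
= 59

|A ∪ B| = 59


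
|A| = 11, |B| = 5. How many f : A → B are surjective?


n = |A| = 11, k = |B| = 5. Surjections via inclusion-exclusion:
S(n,k) = Σ(-1)^i × C(k,i) × (k-i)^n, i=0 to k
i=0: (-1)^0×C(5,0)×5^11 = 48828125
i=1: (-1)^1×C(5,1)×4^11 = -20971520
i=2: (-1)^2×C(5,2)×3^11 = 1771470
i=3: (-1)^3×C(5,3)×2^11 = -20480
i=4: (-1)^4×C(5,4)×1^11 = 5
i=5: (-1)^5×C(5,5)×0^11 = 0
Total = 29607600

Number of surjections = 29607600


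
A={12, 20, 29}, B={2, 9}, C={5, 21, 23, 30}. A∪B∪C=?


A ∪ B = {2, 9, 12, 20, 29}
(A ∪ B) ∪ C = {2, 5, 9, 12, 20, 21, 23, 29, 30}

A ∪ B ∪ C = {2, 5, 9, 12, 20, 21, 23, 29, 30}


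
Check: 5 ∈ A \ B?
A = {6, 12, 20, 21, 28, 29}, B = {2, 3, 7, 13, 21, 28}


A = {6, 12, 20, 21, 28, 29}, B = {2, 3, 7, 13, 21, 28}
A \ B = elements in A but not in B
A \ B = {6, 12, 20, 29}
Checking if 5 ∈ A \ B
5 is not in A \ B → False

5 ∉ A \ B


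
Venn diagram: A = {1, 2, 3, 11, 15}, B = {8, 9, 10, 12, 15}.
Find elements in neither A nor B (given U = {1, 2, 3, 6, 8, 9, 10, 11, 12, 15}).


A = {1, 2, 3, 11, 15}
B = {8, 9, 10, 12, 15}
Region: in neither A nor B (given U = {1, 2, 3, 6, 8, 9, 10, 11, 12, 15})
Elements: {6}

Elements in neither A nor B (given U = {1, 2, 3, 6, 8, 9, 10, 11, 12, 15}): {6}


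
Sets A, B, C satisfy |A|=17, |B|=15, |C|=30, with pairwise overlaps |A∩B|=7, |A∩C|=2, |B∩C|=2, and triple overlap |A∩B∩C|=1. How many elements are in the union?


|A∪B∪C| = |A|+|B|+|C| - |A∩B|-|A∩C|-|B∩C| + |A∩B∩C|
= 17+15+30 - 7-2-2 + 1
= 62 - 11 + 1
= 52

|A ∪ B ∪ C| = 52


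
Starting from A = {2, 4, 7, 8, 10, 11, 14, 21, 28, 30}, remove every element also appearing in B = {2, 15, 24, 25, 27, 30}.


A \ B = elements in A but not in B
A = {2, 4, 7, 8, 10, 11, 14, 21, 28, 30}
B = {2, 15, 24, 25, 27, 30}
Remove from A any elements in B
A \ B = {4, 7, 8, 10, 11, 14, 21, 28}

A \ B = {4, 7, 8, 10, 11, 14, 21, 28}


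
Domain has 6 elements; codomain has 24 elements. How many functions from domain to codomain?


Each of |A| = 6 inputs maps to any of |B| = 24 outputs.
# functions = |B|^|A| = 24^6
= 191102976

Number of functions = 191102976


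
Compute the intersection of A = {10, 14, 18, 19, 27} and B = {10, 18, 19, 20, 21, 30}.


A ∩ B = elements in both A and B
A = {10, 14, 18, 19, 27}
B = {10, 18, 19, 20, 21, 30}
A ∩ B = {10, 18, 19}

A ∩ B = {10, 18, 19}


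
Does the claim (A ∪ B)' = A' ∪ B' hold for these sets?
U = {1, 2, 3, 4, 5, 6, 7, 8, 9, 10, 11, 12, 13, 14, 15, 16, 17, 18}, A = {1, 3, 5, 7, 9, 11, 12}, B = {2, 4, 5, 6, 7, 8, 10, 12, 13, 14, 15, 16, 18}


LHS: A ∪ B = {1, 2, 3, 4, 5, 6, 7, 8, 9, 10, 11, 12, 13, 14, 15, 16, 18}
(A ∪ B)' = U \ (A ∪ B) = {17}
A' = {2, 4, 6, 8, 10, 13, 14, 15, 16, 17, 18}, B' = {1, 3, 9, 11, 17}
Claimed RHS: A' ∪ B' = {1, 2, 3, 4, 6, 8, 9, 10, 11, 13, 14, 15, 16, 17, 18}
Identity is INVALID: LHS = {17} but the RHS claimed here equals {1, 2, 3, 4, 6, 8, 9, 10, 11, 13, 14, 15, 16, 17, 18}. The correct form is (A ∪ B)' = A' ∩ B'.

Identity is invalid: (A ∪ B)' = {17} but A' ∪ B' = {1, 2, 3, 4, 6, 8, 9, 10, 11, 13, 14, 15, 16, 17, 18}. The correct De Morgan law is (A ∪ B)' = A' ∩ B'.


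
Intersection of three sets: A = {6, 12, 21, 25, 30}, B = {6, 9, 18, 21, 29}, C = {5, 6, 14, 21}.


A ∩ B = {6, 21}
(A ∩ B) ∩ C = {6, 21}

A ∩ B ∩ C = {6, 21}


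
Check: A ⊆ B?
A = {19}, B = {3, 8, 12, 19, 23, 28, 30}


A ⊆ B means every element of A is in B.
All elements of A are in B.
So A ⊆ B.

Yes, A ⊆ B


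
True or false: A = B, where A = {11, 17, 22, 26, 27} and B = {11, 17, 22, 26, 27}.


Two sets are equal iff they have exactly the same elements.
A = {11, 17, 22, 26, 27}
B = {11, 17, 22, 26, 27}
Same elements → A = B

Yes, A = B


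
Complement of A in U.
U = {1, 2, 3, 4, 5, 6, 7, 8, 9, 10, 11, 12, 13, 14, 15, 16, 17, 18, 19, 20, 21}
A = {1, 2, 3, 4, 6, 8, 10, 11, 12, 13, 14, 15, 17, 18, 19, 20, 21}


Aᶜ = U \ A = elements in U but not in A
U = {1, 2, 3, 4, 5, 6, 7, 8, 9, 10, 11, 12, 13, 14, 15, 16, 17, 18, 19, 20, 21}
A = {1, 2, 3, 4, 6, 8, 10, 11, 12, 13, 14, 15, 17, 18, 19, 20, 21}
Aᶜ = {5, 7, 9, 16}

Aᶜ = {5, 7, 9, 16}


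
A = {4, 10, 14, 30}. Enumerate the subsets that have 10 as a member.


A subset of A contains 10 iff the remaining 3 elements form any subset of A \ {10}.
Count: 2^(n-1) = 2^3 = 8
Subsets containing 10: {10}, {4, 10}, {10, 14}, {10, 30}, {4, 10, 14}, {4, 10, 30}, {10, 14, 30}, {4, 10, 14, 30}

Subsets containing 10 (8 total): {10}, {4, 10}, {10, 14}, {10, 30}, {4, 10, 14}, {4, 10, 30}, {10, 14, 30}, {4, 10, 14, 30}


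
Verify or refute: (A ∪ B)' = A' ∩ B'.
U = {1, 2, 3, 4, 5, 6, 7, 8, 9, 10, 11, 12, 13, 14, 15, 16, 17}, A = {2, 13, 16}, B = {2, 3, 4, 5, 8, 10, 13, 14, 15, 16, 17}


LHS: A ∪ B = {2, 3, 4, 5, 8, 10, 13, 14, 15, 16, 17}
(A ∪ B)' = U \ (A ∪ B) = {1, 6, 7, 9, 11, 12}
A' = {1, 3, 4, 5, 6, 7, 8, 9, 10, 11, 12, 14, 15, 17}, B' = {1, 6, 7, 9, 11, 12}
Claimed RHS: A' ∩ B' = {1, 6, 7, 9, 11, 12}
Identity is VALID: LHS = RHS = {1, 6, 7, 9, 11, 12} ✓

Identity is valid. (A ∪ B)' = A' ∩ B' = {1, 6, 7, 9, 11, 12}


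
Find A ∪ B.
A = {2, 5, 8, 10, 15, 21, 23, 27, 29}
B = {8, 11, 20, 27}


A ∪ B = all elements in A or B (or both)
A = {2, 5, 8, 10, 15, 21, 23, 27, 29}
B = {8, 11, 20, 27}
A ∪ B = {2, 5, 8, 10, 11, 15, 20, 21, 23, 27, 29}

A ∪ B = {2, 5, 8, 10, 11, 15, 20, 21, 23, 27, 29}


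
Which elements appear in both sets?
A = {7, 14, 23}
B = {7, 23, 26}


A ∩ B = elements in both A and B
A = {7, 14, 23}
B = {7, 23, 26}
A ∩ B = {7, 23}

A ∩ B = {7, 23}


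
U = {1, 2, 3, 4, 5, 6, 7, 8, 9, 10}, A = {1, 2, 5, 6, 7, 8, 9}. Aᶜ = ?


Aᶜ = U \ A = elements in U but not in A
U = {1, 2, 3, 4, 5, 6, 7, 8, 9, 10}
A = {1, 2, 5, 6, 7, 8, 9}
Aᶜ = {3, 4, 10}

Aᶜ = {3, 4, 10}


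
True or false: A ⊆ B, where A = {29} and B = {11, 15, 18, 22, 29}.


A ⊆ B means every element of A is in B.
All elements of A are in B.
So A ⊆ B.

Yes, A ⊆ B


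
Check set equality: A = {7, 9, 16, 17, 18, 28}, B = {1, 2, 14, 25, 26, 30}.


Two sets are equal iff they have exactly the same elements.
A = {7, 9, 16, 17, 18, 28}
B = {1, 2, 14, 25, 26, 30}
Differences: {1, 2, 7, 9, 14, 16, 17, 18, 25, 26, 28, 30}
A ≠ B

No, A ≠ B


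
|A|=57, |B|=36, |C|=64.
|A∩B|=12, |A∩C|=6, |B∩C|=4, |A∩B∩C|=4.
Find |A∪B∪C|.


|A∪B∪C| = |A|+|B|+|C| - |A∩B|-|A∩C|-|B∩C| + |A∩B∩C|
= 57+36+64 - 12-6-4 + 4
= 157 - 22 + 4
= 139

|A ∪ B ∪ C| = 139


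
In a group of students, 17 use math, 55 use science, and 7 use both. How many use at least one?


|A ∪ B| = |A| + |B| - |A ∩ B|
= 17 + 55 - 7
= 65

|A ∪ B| = 65


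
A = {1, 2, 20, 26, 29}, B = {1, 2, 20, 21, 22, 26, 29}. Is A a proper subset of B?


A ⊂ B requires: A ⊆ B AND A ≠ B.
A ⊆ B? Yes
A = B? No
A ⊂ B: Yes (A is a proper subset of B)

Yes, A ⊂ B


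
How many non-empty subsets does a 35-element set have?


Total subsets = 2^n = 2^35 = 34359738368
Non-empty subsets exclude the empty set: 2^n - 1
= 34359738368 - 1
= 34359738367

Number of non-empty subsets = 34359738367


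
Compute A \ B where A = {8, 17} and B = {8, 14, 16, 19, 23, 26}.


A \ B = elements in A but not in B
A = {8, 17}
B = {8, 14, 16, 19, 23, 26}
Remove from A any elements in B
A \ B = {17}

A \ B = {17}


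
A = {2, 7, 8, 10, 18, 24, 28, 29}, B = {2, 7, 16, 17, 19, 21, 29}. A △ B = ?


A △ B = (A \ B) ∪ (B \ A) = elements in exactly one of A or B
A \ B = {8, 10, 18, 24, 28}
B \ A = {16, 17, 19, 21}
A △ B = {8, 10, 16, 17, 18, 19, 21, 24, 28}

A △ B = {8, 10, 16, 17, 18, 19, 21, 24, 28}


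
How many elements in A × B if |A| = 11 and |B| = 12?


|A × B| = |A| × |B|
= 11 × 12
= 132

|A × B| = 132


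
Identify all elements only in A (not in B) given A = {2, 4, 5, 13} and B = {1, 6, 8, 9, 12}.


A = {2, 4, 5, 13}
B = {1, 6, 8, 9, 12}
Region: only in A (not in B)
Elements: {2, 4, 5, 13}

Elements only in A (not in B): {2, 4, 5, 13}


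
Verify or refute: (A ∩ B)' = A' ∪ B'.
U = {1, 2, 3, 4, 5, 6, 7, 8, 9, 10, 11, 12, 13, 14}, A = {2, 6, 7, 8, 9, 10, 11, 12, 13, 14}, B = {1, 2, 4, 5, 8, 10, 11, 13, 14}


LHS: A ∩ B = {2, 8, 10, 11, 13, 14}
(A ∩ B)' = U \ (A ∩ B) = {1, 3, 4, 5, 6, 7, 9, 12}
A' = {1, 3, 4, 5}, B' = {3, 6, 7, 9, 12}
Claimed RHS: A' ∪ B' = {1, 3, 4, 5, 6, 7, 9, 12}
Identity is VALID: LHS = RHS = {1, 3, 4, 5, 6, 7, 9, 12} ✓

Identity is valid. (A ∩ B)' = A' ∪ B' = {1, 3, 4, 5, 6, 7, 9, 12}


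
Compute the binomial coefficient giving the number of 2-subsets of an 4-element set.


C(n,k) = n! / (k!(n-k)!)
C(4,2) = 4! / (2!2!)
= 6

C(4,2) = 6


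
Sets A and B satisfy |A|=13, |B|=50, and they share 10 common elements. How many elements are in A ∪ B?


|A ∪ B| = |A| + |B| - |A ∩ B|
= 13 + 50 - 10
= 53

|A ∪ B| = 53


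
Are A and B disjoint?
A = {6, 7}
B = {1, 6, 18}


Disjoint means A ∩ B = ∅.
A ∩ B = {6}
A ∩ B ≠ ∅, so A and B are NOT disjoint.

No, A and B are not disjoint (A ∩ B = {6})


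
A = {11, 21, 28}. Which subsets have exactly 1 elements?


|A| = 3, so A has C(3,1) = 3 subsets of size 1.
Enumerate by choosing 1 elements from A at a time:
{11}, {21}, {28}

1-element subsets (3 total): {11}, {21}, {28}


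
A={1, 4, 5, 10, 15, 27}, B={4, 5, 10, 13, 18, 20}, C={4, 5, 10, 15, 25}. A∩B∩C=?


A ∩ B = {4, 5, 10}
(A ∩ B) ∩ C = {4, 5, 10}

A ∩ B ∩ C = {4, 5, 10}


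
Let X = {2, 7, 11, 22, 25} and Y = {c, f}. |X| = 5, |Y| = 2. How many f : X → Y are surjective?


n = |X| = 5, k = |Y| = 2. Surjections via inclusion-exclusion:
S(n,k) = Σ(-1)^i × C(k,i) × (k-i)^n, i=0 to k
i=0: (-1)^0×C(2,0)×2^5 = 32
i=1: (-1)^1×C(2,1)×1^5 = -2
i=2: (-1)^2×C(2,2)×0^5 = 0
Total = 30

Number of surjections = 30


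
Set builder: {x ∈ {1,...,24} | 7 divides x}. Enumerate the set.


Checking each candidate:
Condition: multiples of 7 in {1,...,24}
Result = {7, 14, 21}

{7, 14, 21}


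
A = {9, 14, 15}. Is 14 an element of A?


A = {9, 14, 15}
Checking if 14 is in A
14 is in A → True

14 ∈ A


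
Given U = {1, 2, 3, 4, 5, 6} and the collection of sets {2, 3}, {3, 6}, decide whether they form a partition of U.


A partition requires: (1) non-empty parts, (2) pairwise disjoint, (3) union = U
Parts: {2, 3}, {3, 6}
Union of parts: {2, 3, 6}
U = {1, 2, 3, 4, 5, 6}
All non-empty? True
Pairwise disjoint? False
Covers U? False

No, not a valid partition


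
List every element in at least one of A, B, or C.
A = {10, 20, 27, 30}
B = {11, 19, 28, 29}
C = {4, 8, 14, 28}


A ∪ B = {10, 11, 19, 20, 27, 28, 29, 30}
(A ∪ B) ∪ C = {4, 8, 10, 11, 14, 19, 20, 27, 28, 29, 30}

A ∪ B ∪ C = {4, 8, 10, 11, 14, 19, 20, 27, 28, 29, 30}


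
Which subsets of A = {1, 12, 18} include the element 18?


A subset of A contains 18 iff the remaining 2 elements form any subset of A \ {18}.
Count: 2^(n-1) = 2^2 = 4
Subsets containing 18: {18}, {1, 18}, {12, 18}, {1, 12, 18}

Subsets containing 18 (4 total): {18}, {1, 18}, {12, 18}, {1, 12, 18}


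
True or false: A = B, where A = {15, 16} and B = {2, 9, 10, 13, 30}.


Two sets are equal iff they have exactly the same elements.
A = {15, 16}
B = {2, 9, 10, 13, 30}
Differences: {2, 9, 10, 13, 15, 16, 30}
A ≠ B

No, A ≠ B


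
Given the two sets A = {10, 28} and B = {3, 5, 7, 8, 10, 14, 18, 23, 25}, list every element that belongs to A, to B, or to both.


A ∪ B = all elements in A or B (or both)
A = {10, 28}
B = {3, 5, 7, 8, 10, 14, 18, 23, 25}
A ∪ B = {3, 5, 7, 8, 10, 14, 18, 23, 25, 28}

A ∪ B = {3, 5, 7, 8, 10, 14, 18, 23, 25, 28}


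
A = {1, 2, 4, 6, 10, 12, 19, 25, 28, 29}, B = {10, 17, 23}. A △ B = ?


A △ B = (A \ B) ∪ (B \ A) = elements in exactly one of A or B
A \ B = {1, 2, 4, 6, 12, 19, 25, 28, 29}
B \ A = {17, 23}
A △ B = {1, 2, 4, 6, 12, 17, 19, 23, 25, 28, 29}

A △ B = {1, 2, 4, 6, 12, 17, 19, 23, 25, 28, 29}


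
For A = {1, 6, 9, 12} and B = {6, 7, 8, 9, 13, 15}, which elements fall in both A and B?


A = {1, 6, 9, 12}
B = {6, 7, 8, 9, 13, 15}
Region: in both A and B
Elements: {6, 9}

Elements in both A and B: {6, 9}


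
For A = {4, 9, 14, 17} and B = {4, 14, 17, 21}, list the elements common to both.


A ∩ B = elements in both A and B
A = {4, 9, 14, 17}
B = {4, 14, 17, 21}
A ∩ B = {4, 14, 17}

A ∩ B = {4, 14, 17}


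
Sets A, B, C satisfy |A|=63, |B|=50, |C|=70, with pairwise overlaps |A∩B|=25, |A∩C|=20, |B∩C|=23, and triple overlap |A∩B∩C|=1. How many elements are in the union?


|A∪B∪C| = |A|+|B|+|C| - |A∩B|-|A∩C|-|B∩C| + |A∩B∩C|
= 63+50+70 - 25-20-23 + 1
= 183 - 68 + 1
= 116

|A ∪ B ∪ C| = 116


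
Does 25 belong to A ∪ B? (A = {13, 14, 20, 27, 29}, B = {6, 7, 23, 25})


A = {13, 14, 20, 27, 29}, B = {6, 7, 23, 25}
A ∪ B = all elements in A or B
A ∪ B = {6, 7, 13, 14, 20, 23, 25, 27, 29}
Checking if 25 ∈ A ∪ B
25 is in A ∪ B → True

25 ∈ A ∪ B


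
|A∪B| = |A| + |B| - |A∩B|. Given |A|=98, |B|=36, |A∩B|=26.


|A ∪ B| = |A| + |B| - |A ∩ B|
= 98 + 36 - 26
= 108

|A ∪ B| = 108


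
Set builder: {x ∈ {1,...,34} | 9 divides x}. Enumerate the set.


Checking each candidate:
Condition: multiples of 9 in {1,...,34}
Result = {9, 18, 27}

{9, 18, 27}


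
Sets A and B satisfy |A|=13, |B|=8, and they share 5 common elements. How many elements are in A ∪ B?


|A ∪ B| = |A| + |B| - |A ∩ B|
= 13 + 8 - 5
= 16

|A ∪ B| = 16


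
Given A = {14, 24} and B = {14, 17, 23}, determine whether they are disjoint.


Disjoint means A ∩ B = ∅.
A ∩ B = {14}
A ∩ B ≠ ∅, so A and B are NOT disjoint.

No, A and B are not disjoint (A ∩ B = {14})


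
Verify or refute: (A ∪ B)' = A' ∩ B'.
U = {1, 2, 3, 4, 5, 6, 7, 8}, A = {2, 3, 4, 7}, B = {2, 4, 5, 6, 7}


LHS: A ∪ B = {2, 3, 4, 5, 6, 7}
(A ∪ B)' = U \ (A ∪ B) = {1, 8}
A' = {1, 5, 6, 8}, B' = {1, 3, 8}
Claimed RHS: A' ∩ B' = {1, 8}
Identity is VALID: LHS = RHS = {1, 8} ✓

Identity is valid. (A ∪ B)' = A' ∩ B' = {1, 8}


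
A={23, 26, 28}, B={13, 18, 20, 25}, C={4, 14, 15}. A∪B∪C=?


A ∪ B = {13, 18, 20, 23, 25, 26, 28}
(A ∪ B) ∪ C = {4, 13, 14, 15, 18, 20, 23, 25, 26, 28}

A ∪ B ∪ C = {4, 13, 14, 15, 18, 20, 23, 25, 26, 28}


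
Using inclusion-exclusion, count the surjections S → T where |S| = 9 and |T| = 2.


n = |S| = 9, k = |T| = 2. Surjections via inclusion-exclusion:
S(n,k) = Σ(-1)^i × C(k,i) × (k-i)^n, i=0 to k
i=0: (-1)^0×C(2,0)×2^9 = 512
i=1: (-1)^1×C(2,1)×1^9 = -2
i=2: (-1)^2×C(2,2)×0^9 = 0
Total = 510

Number of surjections = 510


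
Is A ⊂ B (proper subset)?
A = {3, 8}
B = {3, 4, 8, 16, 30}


A ⊂ B requires: A ⊆ B AND A ≠ B.
A ⊆ B? Yes
A = B? No
A ⊂ B: Yes (A is a proper subset of B)

Yes, A ⊂ B


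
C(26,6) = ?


C(n,k) = n! / (k!(n-k)!)
C(26,6) = 26! / (6!20!)
= 230230

C(26,6) = 230230


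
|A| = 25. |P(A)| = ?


Number of subsets = 2^n
= 2^25
= 33554432

|P(A)| = 33554432


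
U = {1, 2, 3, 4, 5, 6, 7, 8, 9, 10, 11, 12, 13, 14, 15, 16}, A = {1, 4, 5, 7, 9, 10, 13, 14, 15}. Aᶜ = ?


Aᶜ = U \ A = elements in U but not in A
U = {1, 2, 3, 4, 5, 6, 7, 8, 9, 10, 11, 12, 13, 14, 15, 16}
A = {1, 4, 5, 7, 9, 10, 13, 14, 15}
Aᶜ = {2, 3, 6, 8, 11, 12, 16}

Aᶜ = {2, 3, 6, 8, 11, 12, 16}


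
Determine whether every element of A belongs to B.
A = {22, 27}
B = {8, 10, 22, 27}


A ⊆ B means every element of A is in B.
All elements of A are in B.
So A ⊆ B.

Yes, A ⊆ B


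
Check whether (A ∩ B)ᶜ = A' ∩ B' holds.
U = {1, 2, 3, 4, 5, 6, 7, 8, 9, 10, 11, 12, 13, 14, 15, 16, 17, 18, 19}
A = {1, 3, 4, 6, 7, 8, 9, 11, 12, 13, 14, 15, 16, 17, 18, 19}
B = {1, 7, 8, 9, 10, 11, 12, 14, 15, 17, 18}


LHS: A ∩ B = {1, 7, 8, 9, 11, 12, 14, 15, 17, 18}
(A ∩ B)' = U \ (A ∩ B) = {2, 3, 4, 5, 6, 10, 13, 16, 19}
A' = {2, 5, 10}, B' = {2, 3, 4, 5, 6, 13, 16, 19}
Claimed RHS: A' ∩ B' = {2, 5}
Identity is INVALID: LHS = {2, 3, 4, 5, 6, 10, 13, 16, 19} but the RHS claimed here equals {2, 5}. The correct form is (A ∩ B)' = A' ∪ B'.

Identity is invalid: (A ∩ B)' = {2, 3, 4, 5, 6, 10, 13, 16, 19} but A' ∩ B' = {2, 5}. The correct De Morgan law is (A ∩ B)' = A' ∪ B'.


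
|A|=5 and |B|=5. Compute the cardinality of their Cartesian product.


|A × B| = |A| × |B|
= 5 × 5
= 25

|A × B| = 25


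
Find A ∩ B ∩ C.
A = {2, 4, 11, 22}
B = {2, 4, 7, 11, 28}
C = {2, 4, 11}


A ∩ B = {2, 4, 11}
(A ∩ B) ∩ C = {2, 4, 11}

A ∩ B ∩ C = {2, 4, 11}


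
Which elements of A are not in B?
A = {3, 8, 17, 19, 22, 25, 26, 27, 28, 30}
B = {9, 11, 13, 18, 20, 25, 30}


A \ B = elements in A but not in B
A = {3, 8, 17, 19, 22, 25, 26, 27, 28, 30}
B = {9, 11, 13, 18, 20, 25, 30}
Remove from A any elements in B
A \ B = {3, 8, 17, 19, 22, 26, 27, 28}

A \ B = {3, 8, 17, 19, 22, 26, 27, 28}


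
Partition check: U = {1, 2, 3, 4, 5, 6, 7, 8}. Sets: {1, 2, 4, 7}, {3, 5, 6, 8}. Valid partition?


A partition requires: (1) non-empty parts, (2) pairwise disjoint, (3) union = U
Parts: {1, 2, 4, 7}, {3, 5, 6, 8}
Union of parts: {1, 2, 3, 4, 5, 6, 7, 8}
U = {1, 2, 3, 4, 5, 6, 7, 8}
All non-empty? True
Pairwise disjoint? True
Covers U? True

Yes, valid partition


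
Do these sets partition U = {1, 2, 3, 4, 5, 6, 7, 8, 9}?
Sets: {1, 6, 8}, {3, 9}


A partition requires: (1) non-empty parts, (2) pairwise disjoint, (3) union = U
Parts: {1, 6, 8}, {3, 9}
Union of parts: {1, 3, 6, 8, 9}
U = {1, 2, 3, 4, 5, 6, 7, 8, 9}
All non-empty? True
Pairwise disjoint? True
Covers U? False

No, not a valid partition


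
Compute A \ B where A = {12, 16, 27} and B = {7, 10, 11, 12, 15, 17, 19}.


A \ B = elements in A but not in B
A = {12, 16, 27}
B = {7, 10, 11, 12, 15, 17, 19}
Remove from A any elements in B
A \ B = {16, 27}

A \ B = {16, 27}


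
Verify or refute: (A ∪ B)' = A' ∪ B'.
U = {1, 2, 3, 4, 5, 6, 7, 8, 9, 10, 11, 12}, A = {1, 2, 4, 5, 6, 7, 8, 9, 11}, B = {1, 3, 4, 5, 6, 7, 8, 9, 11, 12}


LHS: A ∪ B = {1, 2, 3, 4, 5, 6, 7, 8, 9, 11, 12}
(A ∪ B)' = U \ (A ∪ B) = {10}
A' = {3, 10, 12}, B' = {2, 10}
Claimed RHS: A' ∪ B' = {2, 3, 10, 12}
Identity is INVALID: LHS = {10} but the RHS claimed here equals {2, 3, 10, 12}. The correct form is (A ∪ B)' = A' ∩ B'.

Identity is invalid: (A ∪ B)' = {10} but A' ∪ B' = {2, 3, 10, 12}. The correct De Morgan law is (A ∪ B)' = A' ∩ B'.


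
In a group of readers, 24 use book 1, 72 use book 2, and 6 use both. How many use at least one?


|A ∪ B| = |A| + |B| - |A ∩ B|
= 24 + 72 - 6
= 90

|A ∪ B| = 90


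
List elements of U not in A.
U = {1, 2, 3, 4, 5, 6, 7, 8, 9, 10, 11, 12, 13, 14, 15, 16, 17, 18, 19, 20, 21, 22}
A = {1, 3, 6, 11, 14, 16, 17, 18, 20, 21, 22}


Aᶜ = U \ A = elements in U but not in A
U = {1, 2, 3, 4, 5, 6, 7, 8, 9, 10, 11, 12, 13, 14, 15, 16, 17, 18, 19, 20, 21, 22}
A = {1, 3, 6, 11, 14, 16, 17, 18, 20, 21, 22}
Aᶜ = {2, 4, 5, 7, 8, 9, 10, 12, 13, 15, 19}

Aᶜ = {2, 4, 5, 7, 8, 9, 10, 12, 13, 15, 19}


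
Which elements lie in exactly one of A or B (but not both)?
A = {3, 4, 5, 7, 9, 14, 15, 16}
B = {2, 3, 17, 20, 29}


A △ B = (A \ B) ∪ (B \ A) = elements in exactly one of A or B
A \ B = {4, 5, 7, 9, 14, 15, 16}
B \ A = {2, 17, 20, 29}
A △ B = {2, 4, 5, 7, 9, 14, 15, 16, 17, 20, 29}

A △ B = {2, 4, 5, 7, 9, 14, 15, 16, 17, 20, 29}


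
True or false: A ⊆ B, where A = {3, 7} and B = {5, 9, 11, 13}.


A ⊆ B means every element of A is in B.
Elements in A not in B: {3, 7}
So A ⊄ B.

No, A ⊄ B


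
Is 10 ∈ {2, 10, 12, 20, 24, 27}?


A = {2, 10, 12, 20, 24, 27}
Checking if 10 is in A
10 is in A → True

10 ∈ A


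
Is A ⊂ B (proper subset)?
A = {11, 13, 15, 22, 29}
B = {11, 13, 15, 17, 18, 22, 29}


A ⊂ B requires: A ⊆ B AND A ≠ B.
A ⊆ B? Yes
A = B? No
A ⊂ B: Yes (A is a proper subset of B)

Yes, A ⊂ B


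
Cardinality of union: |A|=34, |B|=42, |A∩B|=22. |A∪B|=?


|A ∪ B| = |A| + |B| - |A ∩ B|
= 34 + 42 - 22
= 54

|A ∪ B| = 54


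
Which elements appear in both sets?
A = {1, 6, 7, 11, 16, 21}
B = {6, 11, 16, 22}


A ∩ B = elements in both A and B
A = {1, 6, 7, 11, 16, 21}
B = {6, 11, 16, 22}
A ∩ B = {6, 11, 16}

A ∩ B = {6, 11, 16}


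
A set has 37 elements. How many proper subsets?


Total subsets = 2^n = 2^37 = 137438953472
Proper subsets exclude the set itself: 2^n - 1
= 137438953472 - 1
= 137438953471

Number of proper subsets = 137438953471


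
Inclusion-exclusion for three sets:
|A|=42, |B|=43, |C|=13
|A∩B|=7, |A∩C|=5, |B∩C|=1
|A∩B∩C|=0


|A∪B∪C| = |A|+|B|+|C| - |A∩B|-|A∩C|-|B∩C| + |A∩B∩C|
= 42+43+13 - 7-5-1 + 0
= 98 - 13 + 0
= 85

|A ∪ B ∪ C| = 85


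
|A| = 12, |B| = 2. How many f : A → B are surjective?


n = |A| = 12, k = |B| = 2. Surjections via inclusion-exclusion:
S(n,k) = Σ(-1)^i × C(k,i) × (k-i)^n, i=0 to k
i=0: (-1)^0×C(2,0)×2^12 = 4096
i=1: (-1)^1×C(2,1)×1^12 = -2
i=2: (-1)^2×C(2,2)×0^12 = 0
Total = 4094

Number of surjections = 4094


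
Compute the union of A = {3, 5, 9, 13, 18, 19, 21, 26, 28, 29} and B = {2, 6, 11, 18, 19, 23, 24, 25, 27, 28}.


A ∪ B = all elements in A or B (or both)
A = {3, 5, 9, 13, 18, 19, 21, 26, 28, 29}
B = {2, 6, 11, 18, 19, 23, 24, 25, 27, 28}
A ∪ B = {2, 3, 5, 6, 9, 11, 13, 18, 19, 21, 23, 24, 25, 26, 27, 28, 29}

A ∪ B = {2, 3, 5, 6, 9, 11, 13, 18, 19, 21, 23, 24, 25, 26, 27, 28, 29}


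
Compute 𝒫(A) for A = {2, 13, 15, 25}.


|A| = 4, so |P(A)| = 2^4 = 16
Enumerate subsets by cardinality (0 to 4):
∅, {2}, {13}, {15}, {25}, {2, 13}, {2, 15}, {2, 25}, {13, 15}, {13, 25}, {15, 25}, {2, 13, 15}, {2, 13, 25}, {2, 15, 25}, {13, 15, 25}, {2, 13, 15, 25}

P(A) has 16 subsets: ∅, {2}, {13}, {15}, {25}, {2, 13}, {2, 15}, {2, 25}, {13, 15}, {13, 25}, {15, 25}, {2, 13, 15}, {2, 13, 25}, {2, 15, 25}, {13, 15, 25}, {2, 13, 15, 25}


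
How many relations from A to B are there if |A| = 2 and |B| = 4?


A relation from A to B is any subset of A × B.
|A × B| = 2 × 4 = 8
# relations = 2^|A × B| = 2^8 = 256

Number of relations = 256


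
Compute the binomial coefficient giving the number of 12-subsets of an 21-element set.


C(n,k) = n! / (k!(n-k)!)
C(21,12) = 21! / (12!9!)
= 293930

C(21,12) = 293930


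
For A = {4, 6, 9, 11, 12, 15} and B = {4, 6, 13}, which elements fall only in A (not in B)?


A = {4, 6, 9, 11, 12, 15}
B = {4, 6, 13}
Region: only in A (not in B)
Elements: {9, 11, 12, 15}

Elements only in A (not in B): {9, 11, 12, 15}


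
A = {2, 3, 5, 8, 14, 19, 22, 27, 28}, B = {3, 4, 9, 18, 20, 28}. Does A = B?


Two sets are equal iff they have exactly the same elements.
A = {2, 3, 5, 8, 14, 19, 22, 27, 28}
B = {3, 4, 9, 18, 20, 28}
Differences: {2, 4, 5, 8, 9, 14, 18, 19, 20, 22, 27}
A ≠ B

No, A ≠ B


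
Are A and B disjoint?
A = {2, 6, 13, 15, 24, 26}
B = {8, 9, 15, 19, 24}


Disjoint means A ∩ B = ∅.
A ∩ B = {15, 24}
A ∩ B ≠ ∅, so A and B are NOT disjoint.

No, A and B are not disjoint (A ∩ B = {15, 24})


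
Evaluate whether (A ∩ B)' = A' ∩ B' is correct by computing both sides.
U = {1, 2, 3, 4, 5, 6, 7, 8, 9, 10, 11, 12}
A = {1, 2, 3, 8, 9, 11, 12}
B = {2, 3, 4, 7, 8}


LHS: A ∩ B = {2, 3, 8}
(A ∩ B)' = U \ (A ∩ B) = {1, 4, 5, 6, 7, 9, 10, 11, 12}
A' = {4, 5, 6, 7, 10}, B' = {1, 5, 6, 9, 10, 11, 12}
Claimed RHS: A' ∩ B' = {5, 6, 10}
Identity is INVALID: LHS = {1, 4, 5, 6, 7, 9, 10, 11, 12} but the RHS claimed here equals {5, 6, 10}. The correct form is (A ∩ B)' = A' ∪ B'.

Identity is invalid: (A ∩ B)' = {1, 4, 5, 6, 7, 9, 10, 11, 12} but A' ∩ B' = {5, 6, 10}. The correct De Morgan law is (A ∩ B)' = A' ∪ B'.


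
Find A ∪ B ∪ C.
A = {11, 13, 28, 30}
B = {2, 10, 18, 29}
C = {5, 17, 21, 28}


A ∪ B = {2, 10, 11, 13, 18, 28, 29, 30}
(A ∪ B) ∪ C = {2, 5, 10, 11, 13, 17, 18, 21, 28, 29, 30}

A ∪ B ∪ C = {2, 5, 10, 11, 13, 17, 18, 21, 28, 29, 30}


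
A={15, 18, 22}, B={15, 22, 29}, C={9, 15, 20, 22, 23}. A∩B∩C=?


A ∩ B = {15, 22}
(A ∩ B) ∩ C = {15, 22}

A ∩ B ∩ C = {15, 22}


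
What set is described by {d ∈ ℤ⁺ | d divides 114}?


Checking each candidate:
Condition: positive divisors of 114
Result = {1, 2, 3, 6, 19, 38, 57, 114}

{1, 2, 3, 6, 19, 38, 57, 114}


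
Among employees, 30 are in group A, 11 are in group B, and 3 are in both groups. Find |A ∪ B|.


|A ∪ B| = |A| + |B| - |A ∩ B|
= 30 + 11 - 3
= 38

|A ∪ B| = 38


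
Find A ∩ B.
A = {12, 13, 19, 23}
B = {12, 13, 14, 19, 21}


A ∩ B = elements in both A and B
A = {12, 13, 19, 23}
B = {12, 13, 14, 19, 21}
A ∩ B = {12, 13, 19}

A ∩ B = {12, 13, 19}


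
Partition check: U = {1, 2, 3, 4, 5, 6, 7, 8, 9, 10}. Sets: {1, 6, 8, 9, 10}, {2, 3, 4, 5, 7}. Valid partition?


A partition requires: (1) non-empty parts, (2) pairwise disjoint, (3) union = U
Parts: {1, 6, 8, 9, 10}, {2, 3, 4, 5, 7}
Union of parts: {1, 2, 3, 4, 5, 6, 7, 8, 9, 10}
U = {1, 2, 3, 4, 5, 6, 7, 8, 9, 10}
All non-empty? True
Pairwise disjoint? True
Covers U? True

Yes, valid partition


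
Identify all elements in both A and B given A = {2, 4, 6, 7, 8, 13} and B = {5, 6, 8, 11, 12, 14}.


A = {2, 4, 6, 7, 8, 13}
B = {5, 6, 8, 11, 12, 14}
Region: in both A and B
Elements: {6, 8}

Elements in both A and B: {6, 8}


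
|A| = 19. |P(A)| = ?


Number of subsets = 2^n
= 2^19
= 524288

|P(A)| = 524288


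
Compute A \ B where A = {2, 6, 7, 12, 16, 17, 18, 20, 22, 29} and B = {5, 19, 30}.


A \ B = elements in A but not in B
A = {2, 6, 7, 12, 16, 17, 18, 20, 22, 29}
B = {5, 19, 30}
Remove from A any elements in B
A \ B = {2, 6, 7, 12, 16, 17, 18, 20, 22, 29}

A \ B = {2, 6, 7, 12, 16, 17, 18, 20, 22, 29}


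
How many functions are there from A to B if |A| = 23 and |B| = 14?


Each of |A| = 23 inputs maps to any of |B| = 14 outputs.
# functions = |B|^|A| = 14^23
= 229585692886981495482220544

Number of functions = 229585692886981495482220544


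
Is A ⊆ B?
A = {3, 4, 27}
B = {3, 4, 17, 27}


A ⊆ B means every element of A is in B.
All elements of A are in B.
So A ⊆ B.

Yes, A ⊆ B


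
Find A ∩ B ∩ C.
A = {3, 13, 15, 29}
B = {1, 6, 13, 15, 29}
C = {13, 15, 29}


A ∩ B = {13, 15, 29}
(A ∩ B) ∩ C = {13, 15, 29}

A ∩ B ∩ C = {13, 15, 29}


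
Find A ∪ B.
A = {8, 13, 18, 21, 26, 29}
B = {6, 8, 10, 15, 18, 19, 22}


A ∪ B = all elements in A or B (or both)
A = {8, 13, 18, 21, 26, 29}
B = {6, 8, 10, 15, 18, 19, 22}
A ∪ B = {6, 8, 10, 13, 15, 18, 19, 21, 22, 26, 29}

A ∪ B = {6, 8, 10, 13, 15, 18, 19, 21, 22, 26, 29}


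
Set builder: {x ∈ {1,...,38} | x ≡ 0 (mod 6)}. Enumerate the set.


Checking each candidate:
Condition: x in {1,...,38} with x ≡ 0 (mod 6)
Result = {6, 12, 18, 24, 30, 36}

{6, 12, 18, 24, 30, 36}


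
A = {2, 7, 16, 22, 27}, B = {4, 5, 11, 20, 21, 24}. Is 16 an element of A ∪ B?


A = {2, 7, 16, 22, 27}, B = {4, 5, 11, 20, 21, 24}
A ∪ B = all elements in A or B
A ∪ B = {2, 4, 5, 7, 11, 16, 20, 21, 22, 24, 27}
Checking if 16 ∈ A ∪ B
16 is in A ∪ B → True

16 ∈ A ∪ B


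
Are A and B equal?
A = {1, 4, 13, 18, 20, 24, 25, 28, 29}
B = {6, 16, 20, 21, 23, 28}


Two sets are equal iff they have exactly the same elements.
A = {1, 4, 13, 18, 20, 24, 25, 28, 29}
B = {6, 16, 20, 21, 23, 28}
Differences: {1, 4, 6, 13, 16, 18, 21, 23, 24, 25, 29}
A ≠ B

No, A ≠ B


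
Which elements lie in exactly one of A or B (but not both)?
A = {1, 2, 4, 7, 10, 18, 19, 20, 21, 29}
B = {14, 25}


A △ B = (A \ B) ∪ (B \ A) = elements in exactly one of A or B
A \ B = {1, 2, 4, 7, 10, 18, 19, 20, 21, 29}
B \ A = {14, 25}
A △ B = {1, 2, 4, 7, 10, 14, 18, 19, 20, 21, 25, 29}

A △ B = {1, 2, 4, 7, 10, 14, 18, 19, 20, 21, 25, 29}


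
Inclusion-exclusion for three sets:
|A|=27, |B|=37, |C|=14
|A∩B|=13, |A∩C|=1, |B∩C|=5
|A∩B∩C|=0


|A∪B∪C| = |A|+|B|+|C| - |A∩B|-|A∩C|-|B∩C| + |A∩B∩C|
= 27+37+14 - 13-1-5 + 0
= 78 - 19 + 0
= 59

|A ∪ B ∪ C| = 59


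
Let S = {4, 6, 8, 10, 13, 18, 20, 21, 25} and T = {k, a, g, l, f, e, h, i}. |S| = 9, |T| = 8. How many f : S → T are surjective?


n = |S| = 9, k = |T| = 8. Surjections via inclusion-exclusion:
S(n,k) = Σ(-1)^i × C(k,i) × (k-i)^n, i=0 to k
i=0: (-1)^0×C(8,0)×8^9 = 134217728
i=1: (-1)^1×C(8,1)×7^9 = -322828856
i=2: (-1)^2×C(8,2)×6^9 = 282175488
i=3: (-1)^3×C(8,3)×5^9 = -109375000
i=4: (-1)^4×C(8,4)×4^9 = 18350080
i=5: (-1)^5×C(8,5)×3^9 = -1102248
i=6: (-1)^6×C(8,6)×2^9 = 14336
i=7: (-1)^7×C(8,7)×1^9 = -8
i=8: (-1)^8×C(8,8)×0^9 = 0
Total = 1451520

Number of surjections = 1451520


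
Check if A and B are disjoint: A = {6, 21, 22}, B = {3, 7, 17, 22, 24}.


Disjoint means A ∩ B = ∅.
A ∩ B = {22}
A ∩ B ≠ ∅, so A and B are NOT disjoint.

No, A and B are not disjoint (A ∩ B = {22})


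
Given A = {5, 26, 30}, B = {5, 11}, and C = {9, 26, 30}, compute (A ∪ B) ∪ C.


A ∪ B = {5, 11, 26, 30}
(A ∪ B) ∪ C = {5, 9, 11, 26, 30}

A ∪ B ∪ C = {5, 9, 11, 26, 30}


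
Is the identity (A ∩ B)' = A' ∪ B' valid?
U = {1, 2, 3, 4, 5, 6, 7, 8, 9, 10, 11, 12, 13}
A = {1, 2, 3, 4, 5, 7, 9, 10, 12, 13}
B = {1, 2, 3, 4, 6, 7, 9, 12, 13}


LHS: A ∩ B = {1, 2, 3, 4, 7, 9, 12, 13}
(A ∩ B)' = U \ (A ∩ B) = {5, 6, 8, 10, 11}
A' = {6, 8, 11}, B' = {5, 8, 10, 11}
Claimed RHS: A' ∪ B' = {5, 6, 8, 10, 11}
Identity is VALID: LHS = RHS = {5, 6, 8, 10, 11} ✓

Identity is valid. (A ∩ B)' = A' ∪ B' = {5, 6, 8, 10, 11}


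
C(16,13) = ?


C(n,k) = n! / (k!(n-k)!)
C(16,13) = 16! / (13!3!)
= 560

C(16,13) = 560


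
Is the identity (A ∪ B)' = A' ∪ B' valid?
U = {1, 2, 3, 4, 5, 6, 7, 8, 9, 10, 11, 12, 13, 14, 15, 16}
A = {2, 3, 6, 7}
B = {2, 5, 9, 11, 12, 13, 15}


LHS: A ∪ B = {2, 3, 5, 6, 7, 9, 11, 12, 13, 15}
(A ∪ B)' = U \ (A ∪ B) = {1, 4, 8, 10, 14, 16}
A' = {1, 4, 5, 8, 9, 10, 11, 12, 13, 14, 15, 16}, B' = {1, 3, 4, 6, 7, 8, 10, 14, 16}
Claimed RHS: A' ∪ B' = {1, 3, 4, 5, 6, 7, 8, 9, 10, 11, 12, 13, 14, 15, 16}
Identity is INVALID: LHS = {1, 4, 8, 10, 14, 16} but the RHS claimed here equals {1, 3, 4, 5, 6, 7, 8, 9, 10, 11, 12, 13, 14, 15, 16}. The correct form is (A ∪ B)' = A' ∩ B'.

Identity is invalid: (A ∪ B)' = {1, 4, 8, 10, 14, 16} but A' ∪ B' = {1, 3, 4, 5, 6, 7, 8, 9, 10, 11, 12, 13, 14, 15, 16}. The correct De Morgan law is (A ∪ B)' = A' ∩ B'.


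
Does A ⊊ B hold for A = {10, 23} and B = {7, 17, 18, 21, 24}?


A ⊂ B requires: A ⊆ B AND A ≠ B.
A ⊆ B? No
A ⊄ B, so A is not a proper subset.

No, A is not a proper subset of B


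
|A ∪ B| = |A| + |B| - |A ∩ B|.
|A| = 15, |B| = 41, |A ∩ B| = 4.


|A ∪ B| = |A| + |B| - |A ∩ B|
= 15 + 41 - 4
= 52

|A ∪ B| = 52


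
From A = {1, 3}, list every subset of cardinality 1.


|A| = 2, so A has C(2,1) = 2 subsets of size 1.
Enumerate by choosing 1 elements from A at a time:
{1}, {3}

1-element subsets (2 total): {1}, {3}


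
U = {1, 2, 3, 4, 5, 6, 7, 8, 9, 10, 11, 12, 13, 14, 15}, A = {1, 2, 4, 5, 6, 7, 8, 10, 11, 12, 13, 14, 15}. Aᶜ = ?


Aᶜ = U \ A = elements in U but not in A
U = {1, 2, 3, 4, 5, 6, 7, 8, 9, 10, 11, 12, 13, 14, 15}
A = {1, 2, 4, 5, 6, 7, 8, 10, 11, 12, 13, 14, 15}
Aᶜ = {3, 9}

Aᶜ = {3, 9}


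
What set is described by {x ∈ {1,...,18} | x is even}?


Checking each candidate:
Condition: even numbers in {1,...,18}
Result = {2, 4, 6, 8, 10, 12, 14, 16, 18}

{2, 4, 6, 8, 10, 12, 14, 16, 18}


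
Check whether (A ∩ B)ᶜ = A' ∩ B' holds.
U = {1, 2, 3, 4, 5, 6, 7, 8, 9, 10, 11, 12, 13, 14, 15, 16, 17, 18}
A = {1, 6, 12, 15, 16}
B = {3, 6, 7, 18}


LHS: A ∩ B = {6}
(A ∩ B)' = U \ (A ∩ B) = {1, 2, 3, 4, 5, 7, 8, 9, 10, 11, 12, 13, 14, 15, 16, 17, 18}
A' = {2, 3, 4, 5, 7, 8, 9, 10, 11, 13, 14, 17, 18}, B' = {1, 2, 4, 5, 8, 9, 10, 11, 12, 13, 14, 15, 16, 17}
Claimed RHS: A' ∩ B' = {2, 4, 5, 8, 9, 10, 11, 13, 14, 17}
Identity is INVALID: LHS = {1, 2, 3, 4, 5, 7, 8, 9, 10, 11, 12, 13, 14, 15, 16, 17, 18} but the RHS claimed here equals {2, 4, 5, 8, 9, 10, 11, 13, 14, 17}. The correct form is (A ∩ B)' = A' ∪ B'.

Identity is invalid: (A ∩ B)' = {1, 2, 3, 4, 5, 7, 8, 9, 10, 11, 12, 13, 14, 15, 16, 17, 18} but A' ∩ B' = {2, 4, 5, 8, 9, 10, 11, 13, 14, 17}. The correct De Morgan law is (A ∩ B)' = A' ∪ B'.


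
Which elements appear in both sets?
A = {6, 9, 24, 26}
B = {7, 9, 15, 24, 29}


A ∩ B = elements in both A and B
A = {6, 9, 24, 26}
B = {7, 9, 15, 24, 29}
A ∩ B = {9, 24}

A ∩ B = {9, 24}


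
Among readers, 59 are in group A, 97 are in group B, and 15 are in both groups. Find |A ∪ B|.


|A ∪ B| = |A| + |B| - |A ∩ B|
= 59 + 97 - 15
= 141

|A ∪ B| = 141
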